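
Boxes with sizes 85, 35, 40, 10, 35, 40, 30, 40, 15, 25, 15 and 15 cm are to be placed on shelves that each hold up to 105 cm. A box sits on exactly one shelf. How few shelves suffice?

Total = 85 + 40 + 40 + 40 + 35 + 35 + 30 + 25 + 15 + 15 + 15 + 10 = 385 cm.
Lower bound: ⌈385/105⌉ = 4 shelves.
A packing using 4 shelves:
  shelf 1: 85 + 15 = 100
  shelf 2: 40 + 40 + 25 = 105
  shelf 3: 40 + 35 + 30 = 105
  shelf 4: 35 + 15 + 15 + 10 = 75
This matches the lower bound, so 4 is optimal.

4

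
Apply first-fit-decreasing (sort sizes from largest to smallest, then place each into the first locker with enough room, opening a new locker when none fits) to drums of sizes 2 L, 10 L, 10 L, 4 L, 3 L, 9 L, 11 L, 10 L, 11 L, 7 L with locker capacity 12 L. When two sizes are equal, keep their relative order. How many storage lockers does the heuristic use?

7

Sorted descending: 11, 11, 10, 10, 10, 9, 7, 4, 3, 2.
  11 → locker 1 (new)  [load 11/12]
  11 → locker 2 (new)  [load 11/12]
  10 → locker 3 (new)  [load 10/12]
  10 → locker 4 (new)  [load 10/12]
  10 → locker 5 (new)  [load 10/12]
  9 → locker 6 (new)  [load 9/12]
  7 → locker 7 (new)  [load 7/12]
  4 → locker 7  [load 11/12]
  3 → locker 6  [load 12/12]
  2 → locker 3  [load 12/12]
7 storage lockers opened.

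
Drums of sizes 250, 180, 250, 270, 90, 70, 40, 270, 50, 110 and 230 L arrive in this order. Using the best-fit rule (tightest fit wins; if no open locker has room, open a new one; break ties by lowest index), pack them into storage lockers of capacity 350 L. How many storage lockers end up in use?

  250 → locker 1 (new)  [load 250/350]
  180 → locker 2 (new)  [load 180/350]
  250 → locker 3 (new)  [load 250/350]
  270 → locker 4 (new)  [load 270/350]
  90 → locker 1  [load 340/350]
  70 → locker 4  [load 340/350]
  40 → locker 3  [load 290/350]
  270 → locker 5 (new)  [load 270/350]
  50 → locker 3  [load 340/350]
  110 → locker 2  [load 290/350]
  230 → locker 6 (new)  [load 230/350]
6 storage lockers opened.

6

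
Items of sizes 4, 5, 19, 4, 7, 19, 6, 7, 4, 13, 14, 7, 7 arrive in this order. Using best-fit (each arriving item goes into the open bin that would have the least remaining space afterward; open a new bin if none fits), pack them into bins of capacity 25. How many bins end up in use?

  4 → bin 1 (new)  [load 4/25]
  5 → bin 1  [load 9/25]
  19 → bin 2 (new)  [load 19/25]
  4 → bin 2  [load 23/25]
  7 → bin 1  [load 16/25]
  19 → bin 3 (new)  [load 19/25]
  6 → bin 3  [load 25/25]
  7 → bin 1  [load 23/25]
  4 → bin 4 (new)  [load 4/25]
  13 → bin 4  [load 17/25]
  14 → bin 5 (new)  [load 14/25]
  7 → bin 4  [load 24/25]
  7 → bin 5  [load 21/25]
5 bins opened.

5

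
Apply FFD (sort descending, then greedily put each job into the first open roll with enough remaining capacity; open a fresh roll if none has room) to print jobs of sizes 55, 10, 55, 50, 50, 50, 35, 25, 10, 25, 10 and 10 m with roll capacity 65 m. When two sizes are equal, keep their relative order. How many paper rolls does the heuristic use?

7

Sorted descending: 55, 55, 50, 50, 50, 35, 25, 25, 10, 10, 10, 10.
  55 → roll 1 (new)  [load 55/65]
  55 → roll 2 (new)  [load 55/65]
  50 → roll 3 (new)  [load 50/65]
  50 → roll 4 (new)  [load 50/65]
  50 → roll 5 (new)  [load 50/65]
  35 → roll 6 (new)  [load 35/65]
  25 → roll 6  [load 60/65]
  25 → roll 7 (new)  [load 25/65]
  10 → roll 1  [load 65/65]
  10 → roll 2  [load 65/65]
  10 → roll 3  [load 60/65]
  10 → roll 4  [load 60/65]
7 paper rolls opened.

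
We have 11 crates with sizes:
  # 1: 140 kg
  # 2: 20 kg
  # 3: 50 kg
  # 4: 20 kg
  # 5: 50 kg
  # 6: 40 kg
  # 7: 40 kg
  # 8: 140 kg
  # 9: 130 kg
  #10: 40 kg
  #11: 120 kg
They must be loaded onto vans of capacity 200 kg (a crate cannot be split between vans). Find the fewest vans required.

Total = 140 + 140 + 130 + 120 + 50 + 50 + 40 + 40 + 40 + 20 + 20 = 790 kg.
Lower bound: ⌈790/200⌉ = 4 vans.
A packing using 4 vans:
  van 1: 140 + 50 = 190
  van 2: 140 + 40 + 20 = 200
  van 3: 130 + 50 + 20 = 200
  van 4: 120 + 40 + 40 = 200
This matches the lower bound, so 4 is optimal.

4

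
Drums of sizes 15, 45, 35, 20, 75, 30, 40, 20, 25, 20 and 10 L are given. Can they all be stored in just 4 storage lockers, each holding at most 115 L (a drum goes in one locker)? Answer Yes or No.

A valid assignment using 3 storage lockers:
  locker 1: 75 + 40 = 115
  locker 2: 45 + 35 + 30 = 110
  locker 3: 25 + 20 + 20 + 20 + 15 + 10 = 110
That uses only 3 ≤ 4, so 4 storage lockers are enough.

Yes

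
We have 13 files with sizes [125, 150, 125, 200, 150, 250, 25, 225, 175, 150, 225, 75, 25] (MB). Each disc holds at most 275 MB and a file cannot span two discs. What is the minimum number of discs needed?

8

Total = 250 + 225 + 225 + 200 + 175 + 150 + 150 + 150 + 125 + 125 + 75 + 25 + 25 = 1900 MB.
Lower bound: ⌈1900/275⌉ = 7 discs.
Also, 8 files each exceed 275/2 MB, and no two of those can share a disc, so at least 8 discs are needed.
A packing using 8 discs:
  disc 1: 250 + 25 = 275
  disc 2: 225 + 25 = 250
  disc 3: 225 = 225
  disc 4: 200 + 75 = 275
  disc 5: 175 = 175
  disc 6: 150 + 125 = 275
  disc 7: 150 + 125 = 275
  disc 8: 150 = 150
This matches the lower bound, so 8 is optimal.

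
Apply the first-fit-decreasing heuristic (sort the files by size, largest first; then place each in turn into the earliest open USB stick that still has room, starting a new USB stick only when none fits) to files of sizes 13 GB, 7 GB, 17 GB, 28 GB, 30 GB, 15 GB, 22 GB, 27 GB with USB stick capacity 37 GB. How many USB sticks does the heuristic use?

Sorted descending: 30, 28, 27, 22, 17, 15, 13, 7.
  30 → USB stick 1 (new)  [load 30/37]
  28 → USB stick 2 (new)  [load 28/37]
  27 → USB stick 3 (new)  [load 27/37]
  22 → USB stick 4 (new)  [load 22/37]
  17 → USB stick 5 (new)  [load 17/37]
  15 → USB stick 4  [load 37/37]
  13 → USB stick 5  [load 30/37]
  7 → USB stick 1  [load 37/37]
5 USB sticks opened.

5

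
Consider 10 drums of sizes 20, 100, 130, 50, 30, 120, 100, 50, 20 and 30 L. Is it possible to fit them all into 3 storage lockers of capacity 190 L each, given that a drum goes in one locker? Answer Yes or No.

Total = 650 L; ⌈650/190⌉ = 4.
At least 4 storage lockers are required, but only 3 are allowed.

No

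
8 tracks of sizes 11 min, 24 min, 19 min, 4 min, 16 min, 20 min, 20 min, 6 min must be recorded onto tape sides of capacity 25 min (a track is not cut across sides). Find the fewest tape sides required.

Total = 24 + 20 + 20 + 19 + 16 + 11 + 6 + 4 = 120 min.
Lower bound: ⌈120/25⌉ = 5 tape sides.
A packing using 6 tape sides:
  side 1: 24 = 24
  side 2: 20 + 4 = 24
  side 3: 20 = 20
  side 4: 19 + 6 = 25
  side 5: 16 = 16
  side 6: 11 = 11
No arrangement into 5 tape sides stays within capacity, so 6 is optimal.

6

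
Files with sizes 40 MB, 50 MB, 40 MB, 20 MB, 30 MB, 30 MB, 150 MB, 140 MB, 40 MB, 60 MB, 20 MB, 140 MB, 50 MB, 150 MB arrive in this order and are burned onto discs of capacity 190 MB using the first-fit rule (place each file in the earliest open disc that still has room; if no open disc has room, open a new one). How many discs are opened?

6

  40 → disc 1 (new)  [load 40/190]
  50 → disc 1  [load 90/190]
  40 → disc 1  [load 130/190]
  20 → disc 1  [load 150/190]
  30 → disc 1  [load 180/190]
  30 → disc 2 (new)  [load 30/190]
  150 → disc 2  [load 180/190]
  140 → disc 3 (new)  [load 140/190]
  40 → disc 3  [load 180/190]
  60 → disc 4 (new)  [load 60/190]
  20 → disc 4  [load 80/190]
  140 → disc 5 (new)  [load 140/190]
  50 → disc 4  [load 130/190]
  150 → disc 6 (new)  [load 150/190]
6 discs opened.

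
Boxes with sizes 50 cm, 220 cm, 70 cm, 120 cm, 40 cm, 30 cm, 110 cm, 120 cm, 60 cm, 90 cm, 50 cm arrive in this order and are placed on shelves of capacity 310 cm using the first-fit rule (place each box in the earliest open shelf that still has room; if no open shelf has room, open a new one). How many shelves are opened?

  50 → shelf 1 (new)  [load 50/310]
  220 → shelf 1  [load 270/310]
  70 → shelf 2 (new)  [load 70/310]
  120 → shelf 2  [load 190/310]
  40 → shelf 1  [load 310/310]
  30 → shelf 2  [load 220/310]
  110 → shelf 3 (new)  [load 110/310]
  120 → shelf 3  [load 230/310]
  60 → shelf 2  [load 280/310]
  90 → shelf 4 (new)  [load 90/310]
  50 → shelf 3  [load 280/310]
4 shelves opened.

4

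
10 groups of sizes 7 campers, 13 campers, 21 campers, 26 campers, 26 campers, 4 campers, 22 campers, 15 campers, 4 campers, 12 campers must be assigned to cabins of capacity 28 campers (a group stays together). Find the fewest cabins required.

Total = 26 + 26 + 22 + 21 + 15 + 13 + 12 + 7 + 4 + 4 = 150 campers.
Lower bound: ⌈150/28⌉ = 6 cabins.
A packing using 6 cabins:
  cabin 1: 26 = 26
  cabin 2: 26 = 26
  cabin 3: 22 + 4 = 26
  cabin 4: 21 + 7 = 28
  cabin 5: 15 + 13 = 28
  cabin 6: 12 + 4 = 16
This matches the lower bound, so 6 is optimal.

6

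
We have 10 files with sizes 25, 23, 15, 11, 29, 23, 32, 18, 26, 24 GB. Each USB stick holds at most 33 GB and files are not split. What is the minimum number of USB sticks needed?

Total = 32 + 29 + 26 + 25 + 24 + 23 + 23 + 18 + 15 + 11 = 226 GB.
Lower bound: ⌈226/33⌉ = 7 USB sticks.
Also, 8 files each exceed 33/2 GB, and no two of those can share a USB stick, so at least 8 USB sticks are needed.
A packing using 9 USB sticks:
  USB stick 1: 32 = 32
  USB stick 2: 29 = 29
  USB stick 3: 26 = 26
  USB stick 4: 25 = 25
  USB stick 5: 24 = 24
  USB stick 6: 23 = 23
  USB stick 7: 23 = 23
  USB stick 8: 18 + 15 = 33
  USB stick 9: 11 = 11
No arrangement into 8 USB sticks stays within capacity, so 9 is optimal.

9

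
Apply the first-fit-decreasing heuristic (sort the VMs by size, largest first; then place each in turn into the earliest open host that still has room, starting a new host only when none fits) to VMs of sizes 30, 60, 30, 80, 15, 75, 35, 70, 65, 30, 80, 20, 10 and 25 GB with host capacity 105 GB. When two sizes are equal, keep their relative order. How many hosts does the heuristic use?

6

Sorted descending: 80, 80, 75, 70, 65, 60, 35, 30, 30, 30, 25, 20, 15, 10.
  80 → host 1 (new)  [load 80/105]
  80 → host 2 (new)  [load 80/105]
  75 → host 3 (new)  [load 75/105]
  70 → host 4 (new)  [load 70/105]
  65 → host 5 (new)  [load 65/105]
  60 → host 6 (new)  [load 60/105]
  35 → host 4  [load 105/105]
  30 → host 3  [load 105/105]
  30 → host 5  [load 95/105]
  30 → host 6  [load 90/105]
  25 → host 1  [load 105/105]
  20 → host 2  [load 100/105]
  15 → host 6  [load 105/105]
  10 → host 5  [load 105/105]
6 hosts opened.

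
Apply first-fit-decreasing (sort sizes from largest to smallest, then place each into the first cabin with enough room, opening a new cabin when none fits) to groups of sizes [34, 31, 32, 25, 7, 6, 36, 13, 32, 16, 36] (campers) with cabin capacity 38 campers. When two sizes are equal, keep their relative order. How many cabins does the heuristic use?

8

Sorted descending: 36, 36, 34, 32, 32, 31, 25, 16, 13, 7, 6.
  36 → cabin 1 (new)  [load 36/38]
  36 → cabin 2 (new)  [load 36/38]
  34 → cabin 3 (new)  [load 34/38]
  32 → cabin 4 (new)  [load 32/38]
  32 → cabin 5 (new)  [load 32/38]
  31 → cabin 6 (new)  [load 31/38]
  25 → cabin 7 (new)  [load 25/38]
  16 → cabin 8 (new)  [load 16/38]
  13 → cabin 7  [load 38/38]
  7 → cabin 6  [load 38/38]
  6 → cabin 4  [load 38/38]
8 cabins opened.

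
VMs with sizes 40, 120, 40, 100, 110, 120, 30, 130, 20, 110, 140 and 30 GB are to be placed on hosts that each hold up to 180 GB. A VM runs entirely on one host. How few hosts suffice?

Total = 140 + 130 + 120 + 120 + 110 + 110 + 100 + 40 + 40 + 30 + 30 + 20 = 990 GB.
Lower bound: ⌈990/180⌉ = 6 hosts.
Also, 7 VMs each exceed 90 GB, and no two of those can share a host, so at least 7 hosts are needed.
A packing using 7 hosts:
  host 1: 140 + 40 = 180
  host 2: 130 + 40 = 170
  host 3: 120 + 30 + 30 = 180
  host 4: 120 + 20 = 140
  host 5: 110 = 110
  host 6: 110 = 110
  host 7: 100 = 100
This matches the lower bound, so 7 is optimal.

7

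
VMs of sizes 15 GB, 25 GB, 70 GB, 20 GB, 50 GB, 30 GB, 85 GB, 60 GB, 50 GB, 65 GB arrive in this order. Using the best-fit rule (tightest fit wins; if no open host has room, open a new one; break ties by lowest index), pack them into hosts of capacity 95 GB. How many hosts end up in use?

  15 → host 1 (new)  [load 15/95]
  25 → host 1  [load 40/95]
  70 → host 2 (new)  [load 70/95]
  20 → host 2  [load 90/95]
  50 → host 1  [load 90/95]
  30 → host 3 (new)  [load 30/95]
  85 → host 4 (new)  [load 85/95]
  60 → host 3  [load 90/95]
  50 → host 5 (new)  [load 50/95]
  65 → host 6 (new)  [load 65/95]
6 hosts opened.

6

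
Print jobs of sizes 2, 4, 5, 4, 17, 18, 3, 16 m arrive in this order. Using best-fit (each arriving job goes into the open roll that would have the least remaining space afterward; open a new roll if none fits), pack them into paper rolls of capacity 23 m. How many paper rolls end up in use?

4

  2 → roll 1 (new)  [load 2/23]
  4 → roll 1  [load 6/23]
  5 → roll 1  [load 11/23]
  4 → roll 1  [load 15/23]
  17 → roll 2 (new)  [load 17/23]
  18 → roll 3 (new)  [load 18/23]
  3 → roll 3  [load 21/23]
  16 → roll 4 (new)  [load 16/23]
4 paper rolls opened.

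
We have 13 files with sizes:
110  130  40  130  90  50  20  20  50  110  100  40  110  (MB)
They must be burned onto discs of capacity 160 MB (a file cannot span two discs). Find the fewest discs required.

Total = 130 + 130 + 110 + 110 + 110 + 100 + 90 + 50 + 50 + 40 + 40 + 20 + 20 = 1000 MB.
Lower bound: ⌈1000/160⌉ = 7 discs.
A packing using 7 discs:
  disc 1: 130 + 20 = 150
  disc 2: 130 + 20 = 150
  disc 3: 110 + 50 = 160
  disc 4: 110 + 50 = 160
  disc 5: 110 + 40 = 150
  disc 6: 100 + 40 = 140
  disc 7: 90 = 90
This matches the lower bound, so 7 is optimal.

7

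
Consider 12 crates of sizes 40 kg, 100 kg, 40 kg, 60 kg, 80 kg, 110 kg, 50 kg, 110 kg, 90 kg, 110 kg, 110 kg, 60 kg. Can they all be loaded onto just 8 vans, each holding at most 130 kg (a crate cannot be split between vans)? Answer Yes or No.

Total = 960 kg; ⌈960/130⌉ = 8.
The bound of 8 does not rule out 8, but exhaustive search shows no assignment into 8 vans of capacity 130 kg exists — the minimum is 9.

No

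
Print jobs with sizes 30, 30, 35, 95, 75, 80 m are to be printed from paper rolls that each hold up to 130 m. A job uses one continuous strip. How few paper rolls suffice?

Total = 95 + 80 + 75 + 35 + 30 + 30 = 345 m.
Lower bound: ⌈345/130⌉ = 3 paper rolls.
A packing using 3 paper rolls:
  roll 1: 95 + 35 = 130
  roll 2: 80 + 30 = 110
  roll 3: 75 + 30 = 105
This matches the lower bound, so 3 is optimal.

3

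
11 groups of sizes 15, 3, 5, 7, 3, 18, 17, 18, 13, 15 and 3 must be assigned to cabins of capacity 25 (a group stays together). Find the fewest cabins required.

Total = 18 + 18 + 17 + 15 + 15 + 13 + 7 + 5 + 3 + 3 + 3 = 117.
Lower bound: ⌈117/25⌉ = 5 cabins.
Also, 6 groups each exceed 25/2, and no two of those can share a cabin, so at least 6 cabins are needed.
A packing using 6 cabins:
  cabin 1: 18 + 7 = 25
  cabin 2: 18 + 5 = 23
  cabin 3: 17 + 3 + 3 = 23
  cabin 4: 15 + 3 = 18
  cabin 5: 15 = 15
  cabin 6: 13 = 13
This matches the lower bound, so 6 is optimal.

6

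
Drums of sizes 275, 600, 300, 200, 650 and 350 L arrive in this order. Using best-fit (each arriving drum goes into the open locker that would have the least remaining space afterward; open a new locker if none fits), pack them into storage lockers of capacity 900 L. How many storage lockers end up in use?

  275 → locker 1 (new)  [load 275/900]
  600 → locker 1  [load 875/900]
  300 → locker 2 (new)  [load 300/900]
  200 → locker 2  [load 500/900]
  650 → locker 3 (new)  [load 650/900]
  350 → locker 2  [load 850/900]
3 storage lockers opened.

3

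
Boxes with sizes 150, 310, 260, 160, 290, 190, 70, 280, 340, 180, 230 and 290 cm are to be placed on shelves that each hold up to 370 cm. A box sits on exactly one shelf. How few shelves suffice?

Total = 340 + 310 + 290 + 290 + 280 + 260 + 230 + 190 + 180 + 160 + 150 + 70 = 2750 cm.
Lower bound: ⌈2750/370⌉ = 8 shelves.
A packing using 9 shelves:
  shelf 1: 340 = 340
  shelf 2: 310 = 310
  shelf 3: 290 + 70 = 360
  shelf 4: 290 = 290
  shelf 5: 280 = 280
  shelf 6: 260 = 260
  shelf 7: 230 = 230
  shelf 8: 190 + 180 = 370
  shelf 9: 160 + 150 = 310
No arrangement into 8 shelves stays within capacity, so 9 is optimal.

9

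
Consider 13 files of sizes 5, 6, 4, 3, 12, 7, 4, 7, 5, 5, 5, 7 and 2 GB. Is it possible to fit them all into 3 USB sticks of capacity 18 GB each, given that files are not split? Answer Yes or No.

No

Total = 72 GB; ⌈72/18⌉ = 4.
At least 4 USB sticks are required, but only 3 are allowed.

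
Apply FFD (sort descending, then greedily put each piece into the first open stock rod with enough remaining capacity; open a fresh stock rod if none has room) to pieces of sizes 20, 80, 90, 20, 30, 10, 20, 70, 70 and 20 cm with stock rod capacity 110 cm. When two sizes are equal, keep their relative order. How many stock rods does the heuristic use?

4

Sorted descending: 90, 80, 70, 70, 30, 20, 20, 20, 20, 10.
  90 → stock rod 1 (new)  [load 90/110]
  80 → stock rod 2 (new)  [load 80/110]
  70 → stock rod 3 (new)  [load 70/110]
  70 → stock rod 4 (new)  [load 70/110]
  30 → stock rod 2  [load 110/110]
  20 → stock rod 1  [load 110/110]
  20 → stock rod 3  [load 90/110]
  20 → stock rod 3  [load 110/110]
  20 → stock rod 4  [load 90/110]
  10 → stock rod 4  [load 100/110]
4 stock rods opened.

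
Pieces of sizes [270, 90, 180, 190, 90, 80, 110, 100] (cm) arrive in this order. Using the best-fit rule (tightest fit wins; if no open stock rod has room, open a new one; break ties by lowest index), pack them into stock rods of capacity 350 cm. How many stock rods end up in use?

  270 → stock rod 1 (new)  [load 270/350]
  90 → stock rod 2 (new)  [load 90/350]
  180 → stock rod 2  [load 270/350]
  190 → stock rod 3 (new)  [load 190/350]
  90 → stock rod 3  [load 280/350]
  80 → stock rod 1  [load 350/350]
  110 → stock rod 4 (new)  [load 110/350]
  100 → stock rod 4  [load 210/350]
4 stock rods opened.

4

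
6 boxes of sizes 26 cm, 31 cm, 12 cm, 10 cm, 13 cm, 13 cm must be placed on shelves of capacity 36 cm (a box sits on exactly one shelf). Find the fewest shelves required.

4

Total = 31 + 26 + 13 + 13 + 12 + 10 = 105 cm.
Lower bound: ⌈105/36⌉ = 3 shelves.
A packing using 4 shelves:
  shelf 1: 31 = 31
  shelf 2: 26 + 10 = 36
  shelf 3: 13 + 13 = 26
  shelf 4: 12 = 12
No arrangement into 3 shelves stays within capacity, so 4 is optimal.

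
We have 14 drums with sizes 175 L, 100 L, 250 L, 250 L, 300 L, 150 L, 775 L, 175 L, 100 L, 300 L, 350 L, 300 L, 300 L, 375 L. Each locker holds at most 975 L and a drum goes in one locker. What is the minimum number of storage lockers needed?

4

Total = 775 + 375 + 350 + 300 + 300 + 300 + 300 + 250 + 250 + 175 + 175 + 150 + 100 + 100 = 3900 L.
Lower bound: ⌈3900/975⌉ = 4 storage lockers.
A packing using 4 storage lockers:
  locker 1: 775 + 100 + 100 = 975
  locker 2: 375 + 300 + 300 = 975
  locker 3: 350 + 300 + 175 + 150 = 975
  locker 4: 300 + 250 + 250 + 175 = 975
This matches the lower bound, so 4 is optimal.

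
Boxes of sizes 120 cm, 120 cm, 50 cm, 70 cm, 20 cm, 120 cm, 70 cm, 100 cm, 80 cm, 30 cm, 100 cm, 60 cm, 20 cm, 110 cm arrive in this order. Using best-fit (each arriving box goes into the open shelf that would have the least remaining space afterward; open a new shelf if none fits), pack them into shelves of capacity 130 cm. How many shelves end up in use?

10

  120 → shelf 1 (new)  [load 120/130]
  120 → shelf 2 (new)  [load 120/130]
  50 → shelf 3 (new)  [load 50/130]
  70 → shelf 3  [load 120/130]
  20 → shelf 4 (new)  [load 20/130]
  120 → shelf 5 (new)  [load 120/130]
  70 → shelf 4  [load 90/130]
  100 → shelf 6 (new)  [load 100/130]
  80 → shelf 7 (new)  [load 80/130]
  30 → shelf 6  [load 130/130]
  100 → shelf 8 (new)  [load 100/130]
  60 → shelf 9 (new)  [load 60/130]
  20 → shelf 8  [load 120/130]
  110 → shelf 10 (new)  [load 110/130]
10 shelves opened.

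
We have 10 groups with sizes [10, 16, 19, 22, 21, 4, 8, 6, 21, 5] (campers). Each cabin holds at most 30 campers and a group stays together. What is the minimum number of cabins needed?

Total = 22 + 21 + 21 + 19 + 16 + 10 + 8 + 6 + 5 + 4 = 132 campers.
Lower bound: ⌈132/30⌉ = 5 cabins.
A packing using 5 cabins:
  cabin 1: 22 + 8 = 30
  cabin 2: 21 + 6 = 27
  cabin 3: 21 + 5 + 4 = 30
  cabin 4: 19 + 10 = 29
  cabin 5: 16 = 16
This matches the lower bound, so 5 is optimal.

5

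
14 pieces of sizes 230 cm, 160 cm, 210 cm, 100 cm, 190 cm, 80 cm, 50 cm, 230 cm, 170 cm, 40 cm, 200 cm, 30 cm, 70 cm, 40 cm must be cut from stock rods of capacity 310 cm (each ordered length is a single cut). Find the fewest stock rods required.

Total = 230 + 230 + 210 + 200 + 190 + 170 + 160 + 100 + 80 + 70 + 50 + 40 + 40 + 30 = 1800 cm.
Lower bound: ⌈1800/310⌉ = 6 stock rods.
Also, 7 pieces each exceed 155 cm, and no two of those can share a stock rod, so at least 7 stock rods are needed.
A packing using 7 stock rods:
  stock rod 1: 230 + 80 = 310
  stock rod 2: 230 + 70 = 300
  stock rod 3: 210 + 100 = 310
  stock rod 4: 200 + 50 + 40 = 290
  stock rod 5: 190 + 40 + 30 = 260
  stock rod 6: 170 = 170
  stock rod 7: 160 = 160
This matches the lower bound, so 7 is optimal.

7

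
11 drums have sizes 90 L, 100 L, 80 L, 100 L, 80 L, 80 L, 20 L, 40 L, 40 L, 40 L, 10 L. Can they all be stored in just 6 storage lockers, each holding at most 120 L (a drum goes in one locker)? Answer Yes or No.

Yes

A valid assignment using 6 storage lockers:
  locker 1: 100 + 20 = 120
  locker 2: 100 + 10 = 110
  locker 3: 90 = 90
  locker 4: 80 + 40 = 120
  locker 5: 80 + 40 = 120
  locker 6: 80 + 40 = 120
Every load is within 120 L, so 6 storage lockers suffice.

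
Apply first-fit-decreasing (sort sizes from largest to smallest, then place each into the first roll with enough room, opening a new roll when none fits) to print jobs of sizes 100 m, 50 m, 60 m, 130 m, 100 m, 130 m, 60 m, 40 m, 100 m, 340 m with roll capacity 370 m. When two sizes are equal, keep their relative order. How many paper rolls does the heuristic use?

4

Sorted descending: 340, 130, 130, 100, 100, 100, 60, 60, 50, 40.
  340 → roll 1 (new)  [load 340/370]
  130 → roll 2 (new)  [load 130/370]
  130 → roll 2  [load 260/370]
  100 → roll 2  [load 360/370]
  100 → roll 3 (new)  [load 100/370]
  100 → roll 3  [load 200/370]
  60 → roll 3  [load 260/370]
  60 → roll 3  [load 320/370]
  50 → roll 3  [load 370/370]
  40 → roll 4 (new)  [load 40/370]
4 paper rolls opened.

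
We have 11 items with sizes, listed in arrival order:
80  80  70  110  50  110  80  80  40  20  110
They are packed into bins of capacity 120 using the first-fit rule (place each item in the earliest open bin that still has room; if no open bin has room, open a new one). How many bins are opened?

8

  80 → bin 1 (new)  [load 80/120]
  80 → bin 2 (new)  [load 80/120]
  70 → bin 3 (new)  [load 70/120]
  110 → bin 4 (new)  [load 110/120]
  50 → bin 3  [load 120/120]
  110 → bin 5 (new)  [load 110/120]
  80 → bin 6 (new)  [load 80/120]
  80 → bin 7 (new)  [load 80/120]
  40 → bin 1  [load 120/120]
  20 → bin 2  [load 100/120]
  110 → bin 8 (new)  [load 110/120]
8 bins opened.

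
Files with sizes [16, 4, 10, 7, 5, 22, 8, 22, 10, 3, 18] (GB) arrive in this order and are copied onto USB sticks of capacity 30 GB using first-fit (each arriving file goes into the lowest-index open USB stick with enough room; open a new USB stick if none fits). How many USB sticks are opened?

5

  16 → USB stick 1 (new)  [load 16/30]
  4 → USB stick 1  [load 20/30]
  10 → USB stick 1  [load 30/30]
  7 → USB stick 2 (new)  [load 7/30]
  5 → USB stick 2  [load 12/30]
  22 → USB stick 3 (new)  [load 22/30]
  8 → USB stick 2  [load 20/30]
  22 → USB stick 4 (new)  [load 22/30]
  10 → USB stick 2  [load 30/30]
  3 → USB stick 3  [load 25/30]
  18 → USB stick 5 (new)  [load 18/30]
5 USB sticks opened.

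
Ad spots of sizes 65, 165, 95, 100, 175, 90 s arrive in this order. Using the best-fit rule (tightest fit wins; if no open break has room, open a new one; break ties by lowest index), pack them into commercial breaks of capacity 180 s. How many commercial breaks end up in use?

5

  65 → break 1 (new)  [load 65/180]
  165 → break 2 (new)  [load 165/180]
  95 → break 1  [load 160/180]
  100 → break 3 (new)  [load 100/180]
  175 → break 4 (new)  [load 175/180]
  90 → break 5 (new)  [load 90/180]
5 commercial breaks opened.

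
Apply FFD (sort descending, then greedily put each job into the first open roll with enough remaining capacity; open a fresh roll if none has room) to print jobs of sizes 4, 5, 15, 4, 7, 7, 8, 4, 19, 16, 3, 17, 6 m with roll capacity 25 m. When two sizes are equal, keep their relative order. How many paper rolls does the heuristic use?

5

Sorted descending: 19, 17, 16, 15, 8, 7, 7, 6, 5, 4, 4, 4, 3.
  19 → roll 1 (new)  [load 19/25]
  17 → roll 2 (new)  [load 17/25]
  16 → roll 3 (new)  [load 16/25]
  15 → roll 4 (new)  [load 15/25]
  8 → roll 2  [load 25/25]
  7 → roll 3  [load 23/25]
  7 → roll 4  [load 22/25]
  6 → roll 1  [load 25/25]
  5 → roll 5 (new)  [load 5/25]
  4 → roll 5  [load 9/25]
  4 → roll 5  [load 13/25]
  4 → roll 5  [load 17/25]
  3 → roll 4  [load 25/25]
5 paper rolls opened.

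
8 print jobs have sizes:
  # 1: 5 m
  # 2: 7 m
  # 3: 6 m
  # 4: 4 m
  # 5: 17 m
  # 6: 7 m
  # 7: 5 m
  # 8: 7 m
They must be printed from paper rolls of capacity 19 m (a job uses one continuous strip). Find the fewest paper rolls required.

Total = 17 + 7 + 7 + 7 + 6 + 5 + 5 + 4 = 58 m.
Lower bound: ⌈58/19⌉ = 4 paper rolls.
A packing using 4 paper rolls:
  roll 1: 17 = 17
  roll 2: 7 + 7 + 5 = 19
  roll 3: 7 + 6 + 5 = 18
  roll 4: 4 = 4
This matches the lower bound, so 4 is optimal.

4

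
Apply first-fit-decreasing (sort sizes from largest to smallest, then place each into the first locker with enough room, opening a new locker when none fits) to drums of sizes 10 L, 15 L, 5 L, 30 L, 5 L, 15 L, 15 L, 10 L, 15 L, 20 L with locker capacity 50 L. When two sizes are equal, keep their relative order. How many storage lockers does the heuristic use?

3

Sorted descending: 30, 20, 15, 15, 15, 15, 10, 10, 5, 5.
  30 → locker 1 (new)  [load 30/50]
  20 → locker 1  [load 50/50]
  15 → locker 2 (new)  [load 15/50]
  15 → locker 2  [load 30/50]
  15 → locker 2  [load 45/50]
  15 → locker 3 (new)  [load 15/50]
  10 → locker 3  [load 25/50]
  10 → locker 3  [load 35/50]
  5 → locker 2  [load 50/50]
  5 → locker 3  [load 40/50]
3 storage lockers opened.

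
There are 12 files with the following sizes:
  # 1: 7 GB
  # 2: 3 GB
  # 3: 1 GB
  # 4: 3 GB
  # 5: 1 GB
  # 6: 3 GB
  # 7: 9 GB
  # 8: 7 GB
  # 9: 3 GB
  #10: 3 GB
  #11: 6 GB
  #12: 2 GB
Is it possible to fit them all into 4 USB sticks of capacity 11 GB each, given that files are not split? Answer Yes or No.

Total = 48 GB; ⌈48/11⌉ = 5.
At least 5 USB sticks are required, but only 4 are allowed.

No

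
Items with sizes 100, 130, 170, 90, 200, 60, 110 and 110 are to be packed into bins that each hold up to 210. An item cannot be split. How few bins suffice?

5

Total = 200 + 170 + 130 + 110 + 110 + 100 + 90 + 60 = 970.
Lower bound: ⌈970/210⌉ = 5 bins.
A packing using 5 bins:
  bin 1: 200 = 200
  bin 2: 170 = 170
  bin 3: 130 + 60 = 190
  bin 4: 110 + 100 = 210
  bin 5: 110 + 90 = 200
This matches the lower bound, so 5 is optimal.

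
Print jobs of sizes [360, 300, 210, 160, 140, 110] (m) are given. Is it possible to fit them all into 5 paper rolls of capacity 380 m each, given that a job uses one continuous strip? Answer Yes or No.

A valid assignment using 4 paper rolls:
  roll 1: 360 = 360
  roll 2: 300 = 300
  roll 3: 210 + 160 = 370
  roll 4: 140 + 110 = 250
That uses only 4 ≤ 5, so 5 paper rolls are enough.

Yes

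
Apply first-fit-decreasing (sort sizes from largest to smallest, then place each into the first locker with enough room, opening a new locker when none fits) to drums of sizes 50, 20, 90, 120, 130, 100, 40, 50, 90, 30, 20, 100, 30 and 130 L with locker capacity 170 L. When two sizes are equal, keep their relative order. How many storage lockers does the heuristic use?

7

Sorted descending: 130, 130, 120, 100, 100, 90, 90, 50, 50, 40, 30, 30, 20, 20.
  130 → locker 1 (new)  [load 130/170]
  130 → locker 2 (new)  [load 130/170]
  120 → locker 3 (new)  [load 120/170]
  100 → locker 4 (new)  [load 100/170]
  100 → locker 5 (new)  [load 100/170]
  90 → locker 6 (new)  [load 90/170]
  90 → locker 7 (new)  [load 90/170]
  50 → locker 3  [load 170/170]
  50 → locker 4  [load 150/170]
  40 → locker 1  [load 170/170]
  30 → locker 2  [load 160/170]
  30 → locker 5  [load 130/170]
  20 → locker 4  [load 170/170]
  20 → locker 5  [load 150/170]
7 storage lockers opened.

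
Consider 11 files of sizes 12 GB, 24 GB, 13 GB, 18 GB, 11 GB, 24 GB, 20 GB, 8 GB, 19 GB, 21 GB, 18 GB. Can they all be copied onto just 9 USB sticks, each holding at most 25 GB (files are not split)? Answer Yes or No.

A valid assignment using 9 USB sticks:
  USB stick 1: 24 = 24
  USB stick 2: 24 = 24
  USB stick 3: 21 = 21
  USB stick 4: 20 = 20
  USB stick 5: 19 = 19
  USB stick 6: 18 = 18
  USB stick 7: 18 = 18
  USB stick 8: 13 + 12 = 25
  USB stick 9: 11 + 8 = 19
Every load is within 25 GB, so 9 USB sticks suffice.

Yes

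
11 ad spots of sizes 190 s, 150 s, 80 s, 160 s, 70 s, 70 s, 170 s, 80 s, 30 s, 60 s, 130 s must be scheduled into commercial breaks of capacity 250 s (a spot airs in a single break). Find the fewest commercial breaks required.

5

Total = 190 + 170 + 160 + 150 + 130 + 80 + 80 + 70 + 70 + 60 + 30 = 1190 s.
Lower bound: ⌈1190/250⌉ = 5 commercial breaks.
A packing using 5 commercial breaks:
  break 1: 190 + 60 = 250
  break 2: 170 + 80 = 250
  break 3: 160 + 80 = 240
  break 4: 150 + 70 + 30 = 250
  break 5: 130 + 70 = 200
This matches the lower bound, so 5 is optimal.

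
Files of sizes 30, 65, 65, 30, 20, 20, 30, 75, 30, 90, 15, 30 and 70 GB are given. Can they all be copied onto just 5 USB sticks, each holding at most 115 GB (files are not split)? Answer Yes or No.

Total = 570 GB; ⌈570/115⌉ = 5.
The bound of 5 does not rule out 5, but exhaustive search shows no assignment into 5 USB sticks of capacity 115 GB exists — the minimum is 6.

No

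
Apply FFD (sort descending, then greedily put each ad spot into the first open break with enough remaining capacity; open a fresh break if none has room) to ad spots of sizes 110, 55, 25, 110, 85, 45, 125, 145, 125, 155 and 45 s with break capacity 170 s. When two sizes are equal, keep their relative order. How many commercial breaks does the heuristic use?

Sorted descending: 155, 145, 125, 125, 110, 110, 85, 55, 45, 45, 25.
  155 → break 1 (new)  [load 155/170]
  145 → break 2 (new)  [load 145/170]
  125 → break 3 (new)  [load 125/170]
  125 → break 4 (new)  [load 125/170]
  110 → break 5 (new)  [load 110/170]
  110 → break 6 (new)  [load 110/170]
  85 → break 7 (new)  [load 85/170]
  55 → break 5  [load 165/170]
  45 → break 3  [load 170/170]
  45 → break 4  [load 170/170]
  25 → break 2  [load 170/170]
7 commercial breaks opened.

7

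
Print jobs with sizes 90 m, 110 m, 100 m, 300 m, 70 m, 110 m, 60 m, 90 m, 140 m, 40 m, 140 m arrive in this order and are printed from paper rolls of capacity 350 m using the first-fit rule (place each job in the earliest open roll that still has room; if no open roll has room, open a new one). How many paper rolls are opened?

4

  90 → roll 1 (new)  [load 90/350]
  110 → roll 1  [load 200/350]
  100 → roll 1  [load 300/350]
  300 → roll 2 (new)  [load 300/350]
  70 → roll 3 (new)  [load 70/350]
  110 → roll 3  [load 180/350]
  60 → roll 3  [load 240/350]
  90 → roll 3  [load 330/350]
  140 → roll 4 (new)  [load 140/350]
  40 → roll 1  [load 340/350]
  140 → roll 4  [load 280/350]
4 paper rolls opened.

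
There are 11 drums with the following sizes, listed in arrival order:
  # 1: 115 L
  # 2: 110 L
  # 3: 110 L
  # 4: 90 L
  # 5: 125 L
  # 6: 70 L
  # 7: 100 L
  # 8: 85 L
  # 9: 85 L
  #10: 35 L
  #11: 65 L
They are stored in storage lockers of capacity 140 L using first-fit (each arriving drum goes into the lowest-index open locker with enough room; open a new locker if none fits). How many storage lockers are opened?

9

  115 → locker 1 (new)  [load 115/140]
  110 → locker 2 (new)  [load 110/140]
  110 → locker 3 (new)  [load 110/140]
  90 → locker 4 (new)  [load 90/140]
  125 → locker 5 (new)  [load 125/140]
  70 → locker 6 (new)  [load 70/140]
  100 → locker 7 (new)  [load 100/140]
  85 → locker 8 (new)  [load 85/140]
  85 → locker 9 (new)  [load 85/140]
  35 → locker 4  [load 125/140]
  65 → locker 6  [load 135/140]
9 storage lockers opened.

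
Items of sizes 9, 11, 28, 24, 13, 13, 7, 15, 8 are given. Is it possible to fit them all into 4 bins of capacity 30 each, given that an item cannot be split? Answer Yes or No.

No

Total = 128; ⌈128/30⌉ = 5.
At least 5 bins are required, but only 4 are allowed.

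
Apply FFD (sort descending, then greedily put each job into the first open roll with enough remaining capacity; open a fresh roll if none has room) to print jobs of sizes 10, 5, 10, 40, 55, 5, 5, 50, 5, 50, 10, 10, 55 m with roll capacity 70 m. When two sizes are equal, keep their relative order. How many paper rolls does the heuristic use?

5

Sorted descending: 55, 55, 50, 50, 40, 10, 10, 10, 10, 5, 5, 5, 5.
  55 → roll 1 (new)  [load 55/70]
  55 → roll 2 (new)  [load 55/70]
  50 → roll 3 (new)  [load 50/70]
  50 → roll 4 (new)  [load 50/70]
  40 → roll 5 (new)  [load 40/70]
  10 → roll 1  [load 65/70]
  10 → roll 2  [load 65/70]
  10 → roll 3  [load 60/70]
  10 → roll 3  [load 70/70]
  5 → roll 1  [load 70/70]
  5 → roll 2  [load 70/70]
  5 → roll 4  [load 55/70]
  5 → roll 4  [load 60/70]
5 paper rolls opened.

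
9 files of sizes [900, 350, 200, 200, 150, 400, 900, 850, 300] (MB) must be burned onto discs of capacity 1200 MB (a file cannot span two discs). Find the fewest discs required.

Total = 900 + 900 + 850 + 400 + 350 + 300 + 200 + 200 + 150 = 4250 MB.
Lower bound: ⌈4250/1200⌉ = 4 discs.
A packing using 4 discs:
  disc 1: 900 + 300 = 1200
  disc 2: 900 + 200 = 1100
  disc 3: 850 + 350 = 1200
  disc 4: 400 + 200 + 150 = 750
This matches the lower bound, so 4 is optimal.

4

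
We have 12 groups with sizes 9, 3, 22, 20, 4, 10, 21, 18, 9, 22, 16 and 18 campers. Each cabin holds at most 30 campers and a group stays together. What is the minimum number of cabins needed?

7

Total = 22 + 22 + 21 + 20 + 18 + 18 + 16 + 10 + 9 + 9 + 4 + 3 = 172 campers.
Lower bound: ⌈172/30⌉ = 6 cabins.
Also, 7 groups each exceed 15 campers, and no two of those can share a cabin, so at least 7 cabins are needed.
A packing using 7 cabins:
  cabin 1: 22 + 4 + 3 = 29
  cabin 2: 22 = 22
  cabin 3: 21 + 9 = 30
  cabin 4: 20 + 10 = 30
  cabin 5: 18 + 9 = 27
  cabin 6: 18 = 18
  cabin 7: 16 = 16
This matches the lower bound, so 7 is optimal.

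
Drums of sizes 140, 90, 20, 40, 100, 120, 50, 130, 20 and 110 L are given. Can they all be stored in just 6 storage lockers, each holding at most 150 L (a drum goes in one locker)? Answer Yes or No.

Yes

A valid assignment using 6 storage lockers:
  locker 1: 140 = 140
  locker 2: 130 + 20 = 150
  locker 3: 120 + 20 = 140
  locker 4: 110 + 40 = 150
  locker 5: 100 + 50 = 150
  locker 6: 90 = 90
Every load is within 150 L, so 6 storage lockers suffice.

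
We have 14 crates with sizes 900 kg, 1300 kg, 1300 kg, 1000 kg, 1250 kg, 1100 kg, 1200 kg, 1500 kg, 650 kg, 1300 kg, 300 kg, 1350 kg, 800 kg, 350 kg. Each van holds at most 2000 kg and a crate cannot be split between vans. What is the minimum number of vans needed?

9

Total = 1500 + 1350 + 1300 + 1300 + 1300 + 1250 + 1200 + 1100 + 1000 + 900 + 800 + 650 + 350 + 300 = 14300 kg.
Lower bound: ⌈14300/2000⌉ = 8 vans.
A packing using 9 vans:
  van 1: 1500 + 350 = 1850
  van 2: 1350 + 650 = 2000
  van 3: 1300 + 300 = 1600
  van 4: 1300 = 1300
  van 5: 1300 = 1300
  van 6: 1250 = 1250
  van 7: 1200 + 800 = 2000
  van 8: 1100 + 900 = 2000
  van 9: 1000 = 1000
No arrangement into 8 vans stays within capacity, so 9 is optimal.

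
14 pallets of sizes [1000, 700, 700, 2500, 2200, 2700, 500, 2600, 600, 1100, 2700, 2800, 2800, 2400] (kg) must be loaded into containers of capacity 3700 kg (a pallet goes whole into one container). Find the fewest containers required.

Total = 2800 + 2800 + 2700 + 2700 + 2600 + 2500 + 2400 + 2200 + 1100 + 1000 + 700 + 700 + 600 + 500 = 25300 kg.
Lower bound: ⌈25300/3700⌉ = 7 containers.
Also, 8 pallets each exceed 1850 kg, and no two of those can share a container, so at least 8 containers are needed.
A packing using 8 containers:
  container 1: 2800 + 700 = 3500
  container 2: 2800 + 700 = 3500
  container 3: 2700 + 1000 = 3700
  container 4: 2700 + 600 = 3300
  container 5: 2600 + 1100 = 3700
  container 6: 2500 + 500 = 3000
  container 7: 2400 = 2400
  container 8: 2200 = 2200
This matches the lower bound, so 8 is optimal.

8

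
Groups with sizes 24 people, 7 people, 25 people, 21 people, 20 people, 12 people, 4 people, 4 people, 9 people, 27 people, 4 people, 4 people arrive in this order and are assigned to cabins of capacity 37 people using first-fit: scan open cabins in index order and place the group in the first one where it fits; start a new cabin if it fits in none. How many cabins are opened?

5

  24 → cabin 1 (new)  [load 24/37]
  7 → cabin 1  [load 31/37]
  25 → cabin 2 (new)  [load 25/37]
  21 → cabin 3 (new)  [load 21/37]
  20 → cabin 4 (new)  [load 20/37]
  12 → cabin 2  [load 37/37]
  4 → cabin 1  [load 35/37]
  4 → cabin 3  [load 25/37]
  9 → cabin 3  [load 34/37]
  27 → cabin 5 (new)  [load 27/37]
  4 → cabin 4  [load 24/37]
  4 → cabin 4  [load 28/37]
5 cabins opened.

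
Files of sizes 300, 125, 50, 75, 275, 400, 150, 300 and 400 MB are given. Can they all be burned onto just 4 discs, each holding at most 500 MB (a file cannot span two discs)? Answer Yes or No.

Total = 2075 MB; ⌈2075/500⌉ = 5.
At least 5 discs are required, but only 4 are allowed.

No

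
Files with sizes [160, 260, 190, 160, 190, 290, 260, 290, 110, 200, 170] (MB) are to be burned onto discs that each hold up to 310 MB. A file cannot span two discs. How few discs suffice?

Total = 290 + 290 + 260 + 260 + 200 + 190 + 190 + 170 + 160 + 160 + 110 = 2280 MB.
Lower bound: ⌈2280/310⌉ = 8 discs.
Also, 10 files each exceed 155 MB, and no two of those can share a disc, so at least 10 discs are needed.
A packing using 10 discs:
  disc 1: 290 = 290
  disc 2: 290 = 290
  disc 3: 260 = 260
  disc 4: 260 = 260
  disc 5: 200 + 110 = 310
  disc 6: 190 = 190
  disc 7: 190 = 190
  disc 8: 170 = 170
  disc 9: 160 = 160
  disc 10: 160 = 160
This matches the lower bound, so 10 is optimal.

10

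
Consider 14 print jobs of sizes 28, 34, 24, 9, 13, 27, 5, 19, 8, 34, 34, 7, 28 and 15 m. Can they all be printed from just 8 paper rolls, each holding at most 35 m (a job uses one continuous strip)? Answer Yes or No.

No

Total = 285 m; ⌈285/35⌉ = 9.
At least 9 paper rolls are required, but only 8 are allowed.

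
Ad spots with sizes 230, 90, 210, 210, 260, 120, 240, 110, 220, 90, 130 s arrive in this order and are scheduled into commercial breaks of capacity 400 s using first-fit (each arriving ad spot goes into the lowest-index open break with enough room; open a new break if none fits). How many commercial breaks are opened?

  230 → break 1 (new)  [load 230/400]
  90 → break 1  [load 320/400]
  210 → break 2 (new)  [load 210/400]
  210 → break 3 (new)  [load 210/400]
  260 → break 4 (new)  [load 260/400]
  120 → break 2  [load 330/400]
  240 → break 5 (new)  [load 240/400]
  110 → break 3  [load 320/400]
  220 → break 6 (new)  [load 220/400]
  90 → break 4  [load 350/400]
  130 → break 5  [load 370/400]
6 commercial breaks opened.

6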